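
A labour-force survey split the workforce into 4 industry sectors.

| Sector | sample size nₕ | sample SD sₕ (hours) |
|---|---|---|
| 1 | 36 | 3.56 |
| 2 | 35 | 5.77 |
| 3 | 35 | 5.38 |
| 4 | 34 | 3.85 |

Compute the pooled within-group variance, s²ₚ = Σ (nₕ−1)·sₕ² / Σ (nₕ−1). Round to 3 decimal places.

1: (36−1)·3.56² = 35·12.6736 = 443.576
2: (35−1)·5.77² = 34·33.2929 = 1131.9586
3: (35−1)·5.38² = 34·28.9444 = 984.1096
4: (34−1)·3.85² = 33·14.8225 = 489.1425
Numerator = 3048.7867; denominator = Σ(nₕ−1) = 136.
s²ₚ = 3048.7867/136 = 22.41755... → 22.418.

22.418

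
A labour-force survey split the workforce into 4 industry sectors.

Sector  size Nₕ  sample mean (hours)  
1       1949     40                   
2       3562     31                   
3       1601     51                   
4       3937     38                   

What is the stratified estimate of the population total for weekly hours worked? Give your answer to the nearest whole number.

1: 1949·40 = 77960
2: 3562·31 = 110422
3: 1601·51 = 81651
4: 3937·38 = 149606
τ̂ = Σ Nₕx̄ₕ = 419639.

419639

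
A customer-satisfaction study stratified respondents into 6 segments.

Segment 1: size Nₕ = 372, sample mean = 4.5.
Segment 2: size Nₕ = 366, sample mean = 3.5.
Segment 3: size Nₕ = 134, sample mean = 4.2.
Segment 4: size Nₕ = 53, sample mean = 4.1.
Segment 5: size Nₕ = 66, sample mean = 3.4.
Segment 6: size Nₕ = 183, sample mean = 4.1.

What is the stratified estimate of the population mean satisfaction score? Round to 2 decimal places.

x̄_st = (Σ Nₕx̄ₕ) / (Σ Nₕ) = (372·4.5 + 366·3.5 + 134·4.2 + 53·4.1 + 66·3.4 + 183·4.1) / 1174
= 4709.8 / 1174 = 4.0118... → 4.01.

4.01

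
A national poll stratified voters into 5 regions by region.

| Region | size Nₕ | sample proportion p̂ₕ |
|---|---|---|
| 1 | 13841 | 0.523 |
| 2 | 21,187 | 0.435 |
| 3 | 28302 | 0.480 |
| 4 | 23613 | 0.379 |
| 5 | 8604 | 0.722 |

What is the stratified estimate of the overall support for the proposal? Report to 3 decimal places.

N = 13841 + 21187 + 28302 + 23613 + 8604 = 95547.
Overall proportion = Σ (Nₕ/N)·p̂ₕ.
Σ Nₕp̂ₕ = 7238.843 + 9216.345 + 13584.96 + 8949.327 + 6212.088 = 45201.563.
45201.563 / 95547 = 0.47308... → 0.473.

0.473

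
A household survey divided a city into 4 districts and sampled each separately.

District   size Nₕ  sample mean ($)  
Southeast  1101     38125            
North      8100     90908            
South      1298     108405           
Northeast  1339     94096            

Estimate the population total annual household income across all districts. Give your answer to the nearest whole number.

Population total = Σ Nₕ·x̄ₕ (each stratum's size times its mean).
1101·38125 + 8100·90908 + 1298·108405 + 1339·94096 = 41975625 + 736354800 + 140709690 + 125994544 = 1045034659.

1045034659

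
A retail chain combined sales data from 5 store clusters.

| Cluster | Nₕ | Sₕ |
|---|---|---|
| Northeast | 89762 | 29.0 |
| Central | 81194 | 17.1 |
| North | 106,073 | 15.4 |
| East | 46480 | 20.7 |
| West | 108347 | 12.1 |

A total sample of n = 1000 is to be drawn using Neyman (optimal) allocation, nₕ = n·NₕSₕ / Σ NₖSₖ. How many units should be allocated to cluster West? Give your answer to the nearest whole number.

Σ NₕSₕ = 89762·29.0 + 81194·17.1 + 106073·15.4 + 46480·20.7 + 108347·12.1 = 7898174.3.
Share for West: 1310998.7/7898174.3 = 0.16599.
n_West = 1000 × 0.16599 = 165.988... → 166.

166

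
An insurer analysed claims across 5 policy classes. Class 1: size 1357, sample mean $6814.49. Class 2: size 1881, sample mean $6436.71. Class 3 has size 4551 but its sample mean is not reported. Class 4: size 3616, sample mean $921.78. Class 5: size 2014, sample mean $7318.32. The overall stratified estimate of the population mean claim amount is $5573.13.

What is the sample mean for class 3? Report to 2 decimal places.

N = 1357 + 1881 + 4551 + 3616 + 2014 = 13419.
Overall total = μ·N = 5573.13·13419 = 74785831.47.
Subtract the known strata: 1357·6814.49 + 1881·6436.71 + 3616·921.78 + 2014·7318.32 = 39426967.4.
Remaining total for class 3: 74785831.47 − 39426967.4 = 35358864.07.
Divide by its size: 35358864.07 / 4551 = 7769.4713... → 7769.47.

7769.47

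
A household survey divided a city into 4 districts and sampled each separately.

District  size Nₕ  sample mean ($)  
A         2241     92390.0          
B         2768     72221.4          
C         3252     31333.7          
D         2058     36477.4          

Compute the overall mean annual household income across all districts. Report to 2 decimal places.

56587.12

x̄_st = (Σ Nₕx̄ₕ) / (Σ Nₕ) = (2241·92390.0 + 2768·72221.4 + 3252·31333.7 + 2058·36477.4) / 10319
= 583922506.8 / 10319 = 56587.1215... → 56587.12.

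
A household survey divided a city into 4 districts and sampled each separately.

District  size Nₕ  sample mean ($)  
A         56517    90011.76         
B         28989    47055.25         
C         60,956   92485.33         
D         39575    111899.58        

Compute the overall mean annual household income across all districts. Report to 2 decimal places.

N = 56517 + 28989 + 60956 + 39575 = 186037.
Overall mean = Σ (Nₕ/N)·x̄ₕ — weight by population share, not a simple average.
Σ Nₕx̄ₕ = 56517·90011.76 + 28989·47055.25 + 60956·92485.33 + 39575·111899.58 = 5087194639.92 + 1364084642.25 + 5637535775.48 + 4428425878.5 = 16517240936.15.
Divide by N: 16517240936.15 / 186037 = 88784.7092... → 88784.71.

88784.71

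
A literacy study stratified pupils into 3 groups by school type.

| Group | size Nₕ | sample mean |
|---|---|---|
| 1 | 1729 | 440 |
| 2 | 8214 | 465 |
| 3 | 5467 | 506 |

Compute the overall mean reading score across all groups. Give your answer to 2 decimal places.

x̄_st = (Σ Nₕx̄ₕ) / (Σ Nₕ) = (1729·440 + 8214·465 + 5467·506) / 15410
= 7346572 / 15410 = 476.7406... → 476.74.

476.74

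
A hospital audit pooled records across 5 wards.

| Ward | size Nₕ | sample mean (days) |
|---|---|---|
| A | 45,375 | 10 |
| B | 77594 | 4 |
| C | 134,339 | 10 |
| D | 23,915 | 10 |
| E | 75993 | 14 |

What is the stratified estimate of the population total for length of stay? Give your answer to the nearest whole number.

A: 45375·10 = 453750
B: 77594·4 = 310376
C: 134339·10 = 1343390
D: 23915·10 = 239150
E: 75993·14 = 1063902
τ̂ = Σ Nₕx̄ₕ = 3410568.

3410568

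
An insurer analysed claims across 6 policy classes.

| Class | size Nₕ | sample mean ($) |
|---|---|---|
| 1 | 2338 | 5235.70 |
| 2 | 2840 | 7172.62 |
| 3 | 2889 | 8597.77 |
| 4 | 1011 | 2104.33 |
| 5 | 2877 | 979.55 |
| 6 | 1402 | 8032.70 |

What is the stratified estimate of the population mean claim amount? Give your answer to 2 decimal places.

N = 2338 + 2840 + 2889 + 1011 + 2877 + 1402 = 13357.
The stratified mean weights each stratum mean by its population share Nₕ/N.
Σ Nₕx̄ₕ = 2338·5235.70 + 2840·7172.62 + 2889·8597.77 + 1011·2104.33 + 2877·979.55 + 1402·8032.70 = 12241066.6 + 20370240.8 + 24838957.53 + 2127477.63 + 2818165.35 + 11261845.4 = 73657753.31.
Divide by N: 73657753.31 / 13357 = 5514.5432... → 5514.54.

5514.54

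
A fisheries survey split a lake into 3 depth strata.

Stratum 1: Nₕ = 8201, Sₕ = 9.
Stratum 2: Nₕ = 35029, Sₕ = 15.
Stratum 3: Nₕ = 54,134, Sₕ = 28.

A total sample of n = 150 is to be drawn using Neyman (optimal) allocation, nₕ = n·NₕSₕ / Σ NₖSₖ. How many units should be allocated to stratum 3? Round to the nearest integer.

108

1: NₕSₕ = 8201·9 = 73809
2: NₕSₕ = 35029·15 = 525435
3: NₕSₕ = 54134·28 = 1515752
Σ NₕSₕ = 2114996.
n_3 = 150·1515752/2114996 = 107.500... → 108.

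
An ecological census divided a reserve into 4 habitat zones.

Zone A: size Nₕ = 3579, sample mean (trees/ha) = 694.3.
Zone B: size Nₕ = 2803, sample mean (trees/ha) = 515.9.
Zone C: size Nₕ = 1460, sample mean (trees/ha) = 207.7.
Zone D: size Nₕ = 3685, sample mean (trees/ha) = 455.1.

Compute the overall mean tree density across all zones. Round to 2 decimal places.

x̄_st = (Σ Nₕx̄ₕ) / (Σ Nₕ) = (3579·694.3 + 2803·515.9 + 1460·207.7 + 3685·455.1) / 11527
= 5911252.9 / 11527 = 512.8180... → 512.82.

512.82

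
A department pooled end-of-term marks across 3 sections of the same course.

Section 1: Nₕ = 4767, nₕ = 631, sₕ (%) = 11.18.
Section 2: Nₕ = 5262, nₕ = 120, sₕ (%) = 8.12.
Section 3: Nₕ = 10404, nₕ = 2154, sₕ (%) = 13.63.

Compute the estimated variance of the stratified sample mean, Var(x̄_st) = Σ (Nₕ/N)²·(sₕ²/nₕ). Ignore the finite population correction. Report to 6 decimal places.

N = 20433. Term for each stratum: Wₕ²sₕ²/nₕ.
Var(x̄_st) = 0.010781527 + 0.036439149 + 0.022360547 = 0.069581224 → 0.069581.

0.069581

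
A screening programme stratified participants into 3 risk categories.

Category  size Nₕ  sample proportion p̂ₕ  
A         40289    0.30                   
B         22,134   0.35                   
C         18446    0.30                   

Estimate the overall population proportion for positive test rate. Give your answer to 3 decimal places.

Wₕ = Nₕ/N with N = 80869: 0.4982, 0.2737, 0.2281.
p̂_st = 0.4982·0.30 + 0.2737·0.35 + 0.2281·0.30 ≈ 0.31369... → 0.314.

0.314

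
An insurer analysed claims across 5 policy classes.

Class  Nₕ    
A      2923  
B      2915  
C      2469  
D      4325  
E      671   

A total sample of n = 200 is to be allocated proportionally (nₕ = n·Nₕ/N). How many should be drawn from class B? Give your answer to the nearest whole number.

N = 2923 + 2915 + 2469 + 4325 + 671 = 13303.
n_B = 200·2915/13303 = 43.825... → 44.

44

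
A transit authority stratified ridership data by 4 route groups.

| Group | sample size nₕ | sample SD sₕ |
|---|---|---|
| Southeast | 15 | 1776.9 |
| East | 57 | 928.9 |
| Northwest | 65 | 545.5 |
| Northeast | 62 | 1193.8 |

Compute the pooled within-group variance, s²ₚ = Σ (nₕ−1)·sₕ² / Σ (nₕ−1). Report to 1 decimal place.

1017960.4

Southeast: (15−1)·1776.9² = 14·3157373.61 = 44203230.54
East: (57−1)·928.9² = 56·862855.21 = 48319891.76
Northwest: (65−1)·545.5² = 64·297570.25 = 19044496
Northeast: (62−1)·1193.8² = 61·1425158.44 = 86934664.84
Numerator = 198502283.14; denominator = Σ(nₕ−1) = 195.
s²ₚ = 198502283.14/195 = 1017960.426... → 1017960.4.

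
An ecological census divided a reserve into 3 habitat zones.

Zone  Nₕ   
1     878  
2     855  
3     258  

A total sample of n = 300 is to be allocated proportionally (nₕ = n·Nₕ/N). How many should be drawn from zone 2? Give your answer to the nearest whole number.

129

N = 878 + 855 + 258 = 1991.
n_2 = 300·855/1991 = 128.830... → 129.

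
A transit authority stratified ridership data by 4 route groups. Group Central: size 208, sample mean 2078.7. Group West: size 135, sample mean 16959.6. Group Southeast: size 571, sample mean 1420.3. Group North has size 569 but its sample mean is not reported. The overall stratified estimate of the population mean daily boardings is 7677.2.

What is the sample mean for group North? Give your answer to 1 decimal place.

N = 208 + 135 + 571 + 569 = 1483.
Overall total = μ·N = 7677.2·1483 = 11385287.6.
Subtract the known strata: 208·2078.7 + 135·16959.6 + 571·1420.3 = 3532906.9.
Remaining total for group North: 11385287.6 − 3532906.9 = 7852380.7.
Divide by its size: 7852380.7 / 569 = 13800.318... → 13800.3.

13800.3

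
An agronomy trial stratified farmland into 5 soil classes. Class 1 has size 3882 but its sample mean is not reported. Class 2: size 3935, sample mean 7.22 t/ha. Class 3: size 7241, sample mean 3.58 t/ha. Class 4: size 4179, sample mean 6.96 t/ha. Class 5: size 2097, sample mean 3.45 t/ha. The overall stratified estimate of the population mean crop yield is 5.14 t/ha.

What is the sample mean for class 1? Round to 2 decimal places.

4.90

N = 3882 + 3935 + 7241 + 4179 + 2097 = 21334.
Overall total = μ·N = 5.14·21334 = 109656.76.
Subtract the known strata: 3935·7.22 + 7241·3.58 + 4179·6.96 + 2097·3.45 = 90653.97.
Remaining total for class 1: 109656.76 − 90653.97 = 19002.79.
Divide by its size: 19002.79 / 3882 = 4.8951... → 4.90.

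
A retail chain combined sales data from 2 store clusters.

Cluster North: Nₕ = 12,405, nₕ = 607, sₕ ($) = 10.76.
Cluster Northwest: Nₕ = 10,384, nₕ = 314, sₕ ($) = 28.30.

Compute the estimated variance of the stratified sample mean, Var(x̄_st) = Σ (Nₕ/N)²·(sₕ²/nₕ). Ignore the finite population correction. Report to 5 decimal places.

0.58609

N = 22789. Term for each stratum: Wₕ²sₕ²/nₕ.
Var(x̄_st) = 0.05651697 + 0.52956838 = 0.58608535 → 0.58609.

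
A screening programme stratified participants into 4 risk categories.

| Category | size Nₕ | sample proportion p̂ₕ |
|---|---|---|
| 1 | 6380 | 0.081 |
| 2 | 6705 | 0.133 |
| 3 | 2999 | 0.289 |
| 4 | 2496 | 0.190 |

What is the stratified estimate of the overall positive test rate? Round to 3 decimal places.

Wₕ = Nₕ/N with N = 18580: 0.3434, 0.3609, 0.1614, 0.1343.
p̂_st = 0.3434·0.081 + 0.3609·0.133 + 0.1614·0.289 + 0.1343·0.190 ≈ 0.14798... → 0.148.

0.148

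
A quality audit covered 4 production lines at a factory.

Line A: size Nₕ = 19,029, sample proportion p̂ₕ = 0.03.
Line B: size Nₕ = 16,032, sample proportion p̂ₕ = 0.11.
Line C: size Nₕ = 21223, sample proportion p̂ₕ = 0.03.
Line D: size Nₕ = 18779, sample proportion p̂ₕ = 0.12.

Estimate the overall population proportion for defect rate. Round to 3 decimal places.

Wₕ = Nₕ/N with N = 75063: 0.2535, 0.2136, 0.2827, 0.2502.
p̂_st = 0.2535·0.03 + 0.2136·0.11 + 0.2827·0.03 + 0.2502·0.12 ≈ 0.06960... → 0.070.

0.070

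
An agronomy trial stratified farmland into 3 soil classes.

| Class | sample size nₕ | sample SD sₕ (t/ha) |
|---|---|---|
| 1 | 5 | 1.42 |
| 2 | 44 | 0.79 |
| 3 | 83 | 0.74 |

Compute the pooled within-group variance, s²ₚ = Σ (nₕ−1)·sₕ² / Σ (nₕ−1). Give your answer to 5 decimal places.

Degrees of freedom: 4 + 43 + 82 = 129.
Σ(nₕ−1)sₕ² = 4·2.0164 + 43·0.6241 + 82·0.5476 = 79.8051.
s²ₚ = 79.8051 / 129 = 0.6186442... → 0.61864.

0.61864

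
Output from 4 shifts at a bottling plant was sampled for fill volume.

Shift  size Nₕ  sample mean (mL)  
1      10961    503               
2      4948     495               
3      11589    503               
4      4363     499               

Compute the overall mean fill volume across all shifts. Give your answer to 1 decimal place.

501.2

x̄_st = (Σ Nₕx̄ₕ) / (Σ Nₕ) = (10961·503 + 4948·495 + 11589·503 + 4363·499) / 31861
= 15969047 / 31861 = 501.210... → 501.2.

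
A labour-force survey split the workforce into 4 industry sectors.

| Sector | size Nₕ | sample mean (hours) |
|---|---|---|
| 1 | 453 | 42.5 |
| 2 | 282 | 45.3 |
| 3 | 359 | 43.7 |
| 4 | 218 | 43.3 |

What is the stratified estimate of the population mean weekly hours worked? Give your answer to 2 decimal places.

43.56

N = 453 + 282 + 359 + 218 = 1312.
The stratified mean weights each stratum mean by its population share Nₕ/N.
Σ Nₕx̄ₕ = 453·42.5 + 282·45.3 + 359·43.7 + 218·43.3 = 19252.5 + 12774.6 + 15688.3 + 9439.4 = 57154.8.
Divide by N: 57154.8 / 1312 = 43.5631... → 43.56.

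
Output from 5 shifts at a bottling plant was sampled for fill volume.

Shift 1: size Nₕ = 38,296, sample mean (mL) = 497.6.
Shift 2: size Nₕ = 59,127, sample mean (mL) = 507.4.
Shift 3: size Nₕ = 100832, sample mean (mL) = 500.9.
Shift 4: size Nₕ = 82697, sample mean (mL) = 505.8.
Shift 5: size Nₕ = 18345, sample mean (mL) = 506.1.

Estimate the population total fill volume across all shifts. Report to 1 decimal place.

1: 38296·497.6 = 19056089.6
2: 59127·507.4 = 30001039.8
3: 100832·500.9 = 50506748.8
4: 82697·505.8 = 41828142.6
5: 18345·506.1 = 9284404.5
τ̂ = Σ Nₕx̄ₕ = 150676425.3.

150676425.3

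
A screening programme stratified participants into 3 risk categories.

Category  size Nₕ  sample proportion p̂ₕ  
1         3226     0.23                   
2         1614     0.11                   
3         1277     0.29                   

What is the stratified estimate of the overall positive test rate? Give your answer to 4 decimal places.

Wₕ = Nₕ/N with N = 6117: 0.5274, 0.2639, 0.2088.
p̂_st = 0.5274·0.23 + 0.2639·0.11 + 0.2088·0.29 ≈ 0.210863... → 0.2109.

0.2109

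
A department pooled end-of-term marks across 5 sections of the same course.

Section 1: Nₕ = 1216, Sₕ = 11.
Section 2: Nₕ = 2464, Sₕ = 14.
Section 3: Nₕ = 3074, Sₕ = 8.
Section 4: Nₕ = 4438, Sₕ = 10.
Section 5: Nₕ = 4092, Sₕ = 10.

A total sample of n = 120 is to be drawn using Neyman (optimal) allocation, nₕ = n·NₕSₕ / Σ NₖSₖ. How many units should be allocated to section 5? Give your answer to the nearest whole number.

31

1: NₕSₕ = 1216·11 = 13376
2: NₕSₕ = 2464·14 = 34496
3: NₕSₕ = 3074·8 = 24592
4: NₕSₕ = 4438·10 = 44380
5: NₕSₕ = 4092·10 = 40920
Σ NₕSₕ = 157764.
n_5 = 120·40920/157764 = 31.125... → 31.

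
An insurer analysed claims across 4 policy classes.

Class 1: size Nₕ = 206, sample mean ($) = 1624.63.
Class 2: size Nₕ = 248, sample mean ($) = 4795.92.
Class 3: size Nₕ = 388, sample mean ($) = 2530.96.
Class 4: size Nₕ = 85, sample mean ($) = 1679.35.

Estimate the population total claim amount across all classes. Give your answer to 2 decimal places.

Estimate total by summing Nₕ·x̄ₕ over strata.
206·1624.63 + 248·4795.92 + 388·2530.96 + 85·1679.35 = 334673.78 + 1189388.16 + 982012.48 + 142744.75 = 2648819.17.

2648819.17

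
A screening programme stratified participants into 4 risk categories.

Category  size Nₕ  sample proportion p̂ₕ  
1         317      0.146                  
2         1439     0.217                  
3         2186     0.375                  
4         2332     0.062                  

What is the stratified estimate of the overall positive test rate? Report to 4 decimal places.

0.2109

Wₕ = Nₕ/N with N = 6274: 0.0505, 0.2294, 0.3484, 0.3717.
p̂_st = 0.0505·0.146 + 0.2294·0.217 + 0.3484·0.375 + 0.3717·0.062 ≈ 0.210851... → 0.2109.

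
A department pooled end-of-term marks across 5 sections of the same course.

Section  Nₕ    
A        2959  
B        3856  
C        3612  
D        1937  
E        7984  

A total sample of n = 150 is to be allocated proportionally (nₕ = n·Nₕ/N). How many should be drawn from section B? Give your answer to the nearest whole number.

28

N = 2959 + 3856 + 3612 + 1937 + 7984 = 20348.
n_B = 150·3856/20348 = 28.425... → 28.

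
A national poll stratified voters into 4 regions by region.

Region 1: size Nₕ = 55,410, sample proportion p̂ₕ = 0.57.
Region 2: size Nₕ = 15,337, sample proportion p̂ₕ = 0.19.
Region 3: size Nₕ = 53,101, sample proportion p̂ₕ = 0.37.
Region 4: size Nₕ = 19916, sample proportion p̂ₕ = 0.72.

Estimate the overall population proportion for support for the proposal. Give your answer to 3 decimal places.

0.476

N = 55410 + 15337 + 53101 + 19916 = 143764.
Overall proportion = Σ (Nₕ/N)·p̂ₕ.
Σ Nₕp̂ₕ = 31583.7 + 2914.03 + 19647.37 + 14339.52 = 68484.62.
68484.62 / 143764 = 0.47637... → 0.476.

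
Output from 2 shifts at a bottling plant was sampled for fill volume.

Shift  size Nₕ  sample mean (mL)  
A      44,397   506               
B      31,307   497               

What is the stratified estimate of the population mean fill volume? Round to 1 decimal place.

N = 75704; weights Wₕ = Nₕ/N = (0.5865, 0.4135).
x̄_st = Σ Wₕ·x̄ₕ = 0.5865·506 + 0.4135·497 ≈ 502.278...
→ 502.3.

502.3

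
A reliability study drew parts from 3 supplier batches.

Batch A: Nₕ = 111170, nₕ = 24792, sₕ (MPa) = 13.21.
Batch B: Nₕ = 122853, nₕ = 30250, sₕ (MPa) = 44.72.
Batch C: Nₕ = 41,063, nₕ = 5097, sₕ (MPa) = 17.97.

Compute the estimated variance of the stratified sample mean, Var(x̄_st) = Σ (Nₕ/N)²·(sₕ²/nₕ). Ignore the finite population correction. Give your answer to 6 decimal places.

0.015747

N = 275086; Wₕ = Nₕ/N.
batch A: (111170/275086)²·13.21²/24792 = 0.001149562
batch B: (122853/275086)²·44.72²/30250 = 0.013185991
batch C: (41063/275086)²·17.97²/5097 = 0.001411711
Sum = 0.015747264 → 0.015747.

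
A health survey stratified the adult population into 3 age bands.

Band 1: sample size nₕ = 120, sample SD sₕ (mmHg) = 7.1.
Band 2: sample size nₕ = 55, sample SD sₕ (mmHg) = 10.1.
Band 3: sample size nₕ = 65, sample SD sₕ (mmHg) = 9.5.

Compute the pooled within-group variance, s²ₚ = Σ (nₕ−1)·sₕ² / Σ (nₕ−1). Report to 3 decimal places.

72.925

1: (120−1)·7.1² = 119·50.41 = 5998.79
2: (55−1)·10.1² = 54·102.01 = 5508.54
3: (65−1)·9.5² = 64·90.25 = 5776
Numerator = 17283.33; denominator = Σ(nₕ−1) = 237.
s²ₚ = 17283.33/237 = 72.92544... → 72.925.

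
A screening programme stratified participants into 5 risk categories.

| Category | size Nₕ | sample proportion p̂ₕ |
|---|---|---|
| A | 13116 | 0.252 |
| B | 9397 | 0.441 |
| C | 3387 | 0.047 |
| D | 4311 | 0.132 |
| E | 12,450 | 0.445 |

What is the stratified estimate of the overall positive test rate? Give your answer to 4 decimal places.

N = 13116 + 9397 + 3387 + 4311 + 12450 = 42661.
Overall proportion = Σ (Nₕ/N)·p̂ₕ.
Σ Nₕp̂ₕ = 3305.232 + 4144.077 + 159.189 + 569.052 + 5540.25 = 13717.8.
13717.8 / 42661 = 0.321554... → 0.3216.

0.3216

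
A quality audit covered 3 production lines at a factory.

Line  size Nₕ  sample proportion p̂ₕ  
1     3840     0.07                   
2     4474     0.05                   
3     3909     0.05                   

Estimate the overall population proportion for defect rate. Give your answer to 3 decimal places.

Wₕ = Nₕ/N with N = 12223: 0.3142, 0.3660, 0.3198.
p̂_st = 0.3142·0.07 + 0.3660·0.05 + 0.3198·0.05 ≈ 0.05628... → 0.056.

0.056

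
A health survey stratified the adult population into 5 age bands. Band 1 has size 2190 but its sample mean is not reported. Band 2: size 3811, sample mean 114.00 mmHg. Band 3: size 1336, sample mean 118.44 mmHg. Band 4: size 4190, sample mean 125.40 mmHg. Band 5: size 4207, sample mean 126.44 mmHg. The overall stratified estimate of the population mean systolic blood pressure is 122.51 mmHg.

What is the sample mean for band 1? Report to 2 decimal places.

126.72

Σ Nₕx̄ₕ = N·μ, so 2190·x̄_1 = 15734·122.51 − (3811·114.00 + 1336·118.44 + 4190·125.40 + 4207·126.44).
= 1927572.34 − 1650048.92 = 277523.42.
x̄_1 = 277523.42 / 2190 = 126.7230... → 126.72.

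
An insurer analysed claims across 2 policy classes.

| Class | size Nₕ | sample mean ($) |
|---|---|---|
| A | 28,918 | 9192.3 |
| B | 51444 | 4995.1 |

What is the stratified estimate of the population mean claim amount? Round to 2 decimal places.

x̄_st = (Σ Nₕx̄ₕ) / (Σ Nₕ) = (28918·9192.3 + 51444·4995.1) / 80362
= 522790855.8 / 80362 = 6505.4485... → 6505.45.

6505.45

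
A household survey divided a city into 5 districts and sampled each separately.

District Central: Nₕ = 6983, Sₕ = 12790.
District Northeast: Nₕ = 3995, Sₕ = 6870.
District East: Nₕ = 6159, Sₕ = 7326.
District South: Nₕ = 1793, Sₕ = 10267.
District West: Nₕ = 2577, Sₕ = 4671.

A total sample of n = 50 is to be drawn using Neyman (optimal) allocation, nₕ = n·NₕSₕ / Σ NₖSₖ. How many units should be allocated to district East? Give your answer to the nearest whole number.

12

Σ NₕSₕ = 6983·12790 + 3995·6870 + 6159·7326 + 1793·10267 + 2577·4671 = 192324952.
Share for East: 45120834/192324952 = 0.23461.
n_East = 50 × 0.23461 = 11.730... → 12.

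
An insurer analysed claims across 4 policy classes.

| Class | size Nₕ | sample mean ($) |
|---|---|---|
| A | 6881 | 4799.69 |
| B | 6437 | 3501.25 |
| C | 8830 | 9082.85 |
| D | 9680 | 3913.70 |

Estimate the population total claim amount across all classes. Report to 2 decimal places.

173650394.64

Estimate total by summing Nₕ·x̄ₕ over strata.
6881·4799.69 + 6437·3501.25 + 8830·9082.85 + 9680·3913.70 = 33026666.89 + 22537546.25 + 80201565.5 + 37884616 = 173650394.64.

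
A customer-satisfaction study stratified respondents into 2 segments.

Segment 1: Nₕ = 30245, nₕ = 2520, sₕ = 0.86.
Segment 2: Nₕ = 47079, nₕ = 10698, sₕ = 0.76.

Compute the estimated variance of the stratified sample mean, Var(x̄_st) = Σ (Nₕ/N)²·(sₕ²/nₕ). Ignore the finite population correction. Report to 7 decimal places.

N = 77324. Term for each stratum: Wₕ²sₕ²/nₕ.
Var(x̄_st) = 0.0000449030 + 0.0000200148 = 0.0000649177 → 0.0000649.

0.0000649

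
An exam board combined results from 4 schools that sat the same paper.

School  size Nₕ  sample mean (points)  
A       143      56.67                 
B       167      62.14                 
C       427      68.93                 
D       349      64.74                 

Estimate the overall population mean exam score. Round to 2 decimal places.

x̄_st = (Σ Nₕx̄ₕ) / (Σ Nₕ) = (143·56.67 + 167·62.14 + 427·68.93 + 349·64.74) / 1086
= 70508.56 / 1086 = 64.9250... → 64.93.

64.93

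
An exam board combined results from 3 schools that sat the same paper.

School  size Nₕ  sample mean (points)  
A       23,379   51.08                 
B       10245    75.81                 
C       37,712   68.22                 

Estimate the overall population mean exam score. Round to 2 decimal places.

63.69

N = 23379 + 10245 + 37712 = 71336.
Overall mean = Σ (Nₕ/N)·x̄ₕ — weight by population share, not a simple average.
Σ Nₕx̄ₕ = 23379·51.08 + 10245·75.81 + 37712·68.22 = 1194199.32 + 776673.45 + 2572712.64 = 4543585.41.
Divide by N: 4543585.41 / 71336 = 63.6927... → 63.69.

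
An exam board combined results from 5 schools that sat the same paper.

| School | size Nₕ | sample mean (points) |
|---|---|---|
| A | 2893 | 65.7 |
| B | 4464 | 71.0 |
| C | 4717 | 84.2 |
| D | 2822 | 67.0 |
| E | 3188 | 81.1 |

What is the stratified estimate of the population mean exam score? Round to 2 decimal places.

N = 2893 + 4464 + 4717 + 2822 + 3188 = 18084.
Overall mean = Σ (Nₕ/N)·x̄ₕ — weight by population share, not a simple average.
Σ Nₕx̄ₕ = 2893·65.7 + 4464·71.0 + 4717·84.2 + 2822·67.0 + 3188·81.1 = 190070.1 + 316944 + 397171.4 + 189074 + 258546.8 = 1351806.3.
Divide by N: 1351806.3 / 18084 = 74.7515... → 74.75.

74.75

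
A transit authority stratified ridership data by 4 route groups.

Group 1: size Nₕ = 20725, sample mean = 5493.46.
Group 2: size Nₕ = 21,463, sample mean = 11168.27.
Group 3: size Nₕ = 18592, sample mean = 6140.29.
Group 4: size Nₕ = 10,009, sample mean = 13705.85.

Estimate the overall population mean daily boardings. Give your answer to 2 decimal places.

N = 70789; weights Wₕ = Nₕ/N = (0.2928, 0.3032, 0.2626, 0.1414).
x̄_st = Σ Wₕ·x̄ₕ = 0.2928·5493.46 + 0.3032·11168.27 + 0.2626·6140.29 + 0.1414·13705.85 ≈ 8545.0940...
→ 8545.09.

8545.09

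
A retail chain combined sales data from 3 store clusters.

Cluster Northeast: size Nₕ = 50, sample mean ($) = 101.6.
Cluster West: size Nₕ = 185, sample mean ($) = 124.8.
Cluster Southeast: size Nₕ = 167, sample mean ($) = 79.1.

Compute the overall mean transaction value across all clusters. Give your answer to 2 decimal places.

N = 50 + 185 + 167 = 402.
The stratified mean weights each stratum mean by its population share Nₕ/N.
Σ Nₕx̄ₕ = 50·101.6 + 185·124.8 + 167·79.1 = 5080 + 23088 + 13209.7 = 41377.7.
Divide by N: 41377.7 / 402 = 102.9296... → 102.93.

102.93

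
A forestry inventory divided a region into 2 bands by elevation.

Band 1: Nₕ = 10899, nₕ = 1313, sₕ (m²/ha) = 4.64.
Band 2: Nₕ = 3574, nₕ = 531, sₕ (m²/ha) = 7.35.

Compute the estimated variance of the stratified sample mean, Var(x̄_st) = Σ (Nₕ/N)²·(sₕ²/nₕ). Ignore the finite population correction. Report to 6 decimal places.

N = 14473; Wₕ = Nₕ/N.
band 1: (10899/14473)²·4.64²/1313 = 0.009298811
band 2: (3574/14473)²·7.35²/531 = 0.006204005
Sum = 0.015502816 → 0.015503.

0.015503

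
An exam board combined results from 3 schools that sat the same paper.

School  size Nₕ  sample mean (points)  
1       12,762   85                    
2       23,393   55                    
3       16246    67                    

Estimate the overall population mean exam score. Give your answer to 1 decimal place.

66.0

x̄_st = (Σ Nₕx̄ₕ) / (Σ Nₕ) = (12762·85 + 23393·55 + 16246·67) / 52401
= 3459867 / 52401 = 66.027... → 66.0.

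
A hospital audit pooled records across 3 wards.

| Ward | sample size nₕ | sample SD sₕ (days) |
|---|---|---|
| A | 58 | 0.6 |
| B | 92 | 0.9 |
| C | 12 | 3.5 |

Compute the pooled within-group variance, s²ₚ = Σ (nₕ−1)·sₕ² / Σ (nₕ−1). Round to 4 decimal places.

1.4401

A: (58−1)·0.6² = 57·0.36 = 20.52
B: (92−1)·0.9² = 91·0.81 = 73.71
C: (12−1)·3.5² = 11·12.25 = 134.75
Numerator = 228.98; denominator = Σ(nₕ−1) = 159.
s²ₚ = 228.98/159 = 1.440126... → 1.4401.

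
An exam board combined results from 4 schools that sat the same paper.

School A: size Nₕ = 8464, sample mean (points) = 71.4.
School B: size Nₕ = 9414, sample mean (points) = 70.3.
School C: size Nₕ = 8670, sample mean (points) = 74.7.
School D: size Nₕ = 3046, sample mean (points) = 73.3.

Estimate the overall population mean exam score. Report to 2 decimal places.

72.21

N = 29594; weights Wₕ = Nₕ/N = (0.2860, 0.3181, 0.2930, 0.1029).
x̄_st = Σ Wₕ·x̄ₕ = 0.2860·71.4 + 0.3181·70.3 + 0.2930·74.7 + 0.1029·73.3 ≈ 72.2124...
→ 72.21.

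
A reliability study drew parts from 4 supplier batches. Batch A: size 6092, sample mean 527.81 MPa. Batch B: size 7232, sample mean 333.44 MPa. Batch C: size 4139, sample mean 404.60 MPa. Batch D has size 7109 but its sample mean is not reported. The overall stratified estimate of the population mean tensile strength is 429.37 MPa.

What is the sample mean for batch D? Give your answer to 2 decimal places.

N = 6092 + 7232 + 4139 + 7109 = 24572.
Overall total = μ·N = 429.37·24572 = 10550479.64.
Subtract the known strata: 6092·527.81 + 7232·333.44 + 4139·404.60 = 7301496.
Remaining total for batch D: 10550479.64 − 7301496 = 3248983.64.
Divide by its size: 3248983.64 / 7109 = 457.0240... → 457.02.

457.02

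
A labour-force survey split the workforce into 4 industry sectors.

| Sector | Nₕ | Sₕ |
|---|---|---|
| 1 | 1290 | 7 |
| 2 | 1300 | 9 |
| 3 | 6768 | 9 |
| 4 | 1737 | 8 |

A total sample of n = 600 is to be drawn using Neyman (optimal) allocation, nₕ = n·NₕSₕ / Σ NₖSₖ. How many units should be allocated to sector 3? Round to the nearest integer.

383

1: NₕSₕ = 1290·7 = 9030
2: NₕSₕ = 1300·9 = 11700
3: NₕSₕ = 6768·9 = 60912
4: NₕSₕ = 1737·8 = 13896
Σ NₕSₕ = 95538.
n_3 = 600·60912/95538 = 382.541... → 383.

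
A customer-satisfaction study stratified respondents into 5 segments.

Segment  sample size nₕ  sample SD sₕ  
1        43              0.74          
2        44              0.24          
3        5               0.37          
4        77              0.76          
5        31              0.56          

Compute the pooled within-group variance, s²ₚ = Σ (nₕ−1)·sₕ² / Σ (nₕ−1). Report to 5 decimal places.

0.40682

1: (43−1)·0.74² = 42·0.5476 = 22.9992
2: (44−1)·0.24² = 43·0.0576 = 2.4768
3: (5−1)·0.37² = 4·0.1369 = 0.5476
4: (77−1)·0.76² = 76·0.5776 = 43.8976
5: (31−1)·0.56² = 30·0.3136 = 9.408
Numerator = 79.3292; denominator = Σ(nₕ−1) = 195.
s²ₚ = 79.3292/195 = 0.4068164... → 0.40682.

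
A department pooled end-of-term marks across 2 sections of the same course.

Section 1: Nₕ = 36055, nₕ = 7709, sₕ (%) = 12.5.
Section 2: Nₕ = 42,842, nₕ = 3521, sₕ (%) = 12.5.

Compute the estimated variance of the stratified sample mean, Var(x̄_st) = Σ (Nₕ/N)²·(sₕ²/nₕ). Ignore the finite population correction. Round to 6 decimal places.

N = 78897; Wₕ = Nₕ/N.
section 1: (36055/78897)²·12.5²/7709 = 0.004232841
section 2: (42842/78897)²·12.5²/3521 = 0.013084963
Sum = 0.017317804 → 0.017318.

0.017318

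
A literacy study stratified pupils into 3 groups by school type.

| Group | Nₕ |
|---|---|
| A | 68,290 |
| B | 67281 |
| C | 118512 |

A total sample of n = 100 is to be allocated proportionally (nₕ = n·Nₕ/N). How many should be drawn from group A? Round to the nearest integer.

Share of group A = 68290/254083 = 0.26877.
Allocate 100 × 0.26877 = 26.877... → 27.

27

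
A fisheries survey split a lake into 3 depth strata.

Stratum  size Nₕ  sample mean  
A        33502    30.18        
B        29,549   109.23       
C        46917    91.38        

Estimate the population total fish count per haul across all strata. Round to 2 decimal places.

A: 33502·30.18 = 1011090.36
B: 29549·109.23 = 3227637.27
C: 46917·91.38 = 4287275.46
τ̂ = Σ Nₕx̄ₕ = 8526003.09.

8526003.09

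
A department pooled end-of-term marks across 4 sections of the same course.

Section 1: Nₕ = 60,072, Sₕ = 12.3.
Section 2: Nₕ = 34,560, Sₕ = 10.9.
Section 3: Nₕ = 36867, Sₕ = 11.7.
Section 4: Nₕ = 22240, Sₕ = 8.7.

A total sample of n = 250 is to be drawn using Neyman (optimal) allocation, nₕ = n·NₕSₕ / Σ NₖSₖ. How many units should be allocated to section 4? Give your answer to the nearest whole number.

28

Σ NₕSₕ = 60072·12.3 + 34560·10.9 + 36867·11.7 + 22240·8.7 = 1740421.5.
Share for 4: 193488/1740421.5 = 0.11117.
n_4 = 250 × 0.11117 = 27.793... → 28.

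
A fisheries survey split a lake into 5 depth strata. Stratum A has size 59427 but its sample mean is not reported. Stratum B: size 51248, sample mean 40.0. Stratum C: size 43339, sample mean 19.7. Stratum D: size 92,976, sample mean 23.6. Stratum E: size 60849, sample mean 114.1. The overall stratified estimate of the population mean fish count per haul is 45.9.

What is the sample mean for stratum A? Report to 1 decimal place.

Σ Nₕx̄ₕ = N·μ, so 59427·x̄_A = 307839·45.9 − (51248·40.0 + 43339·19.7 + 92976·23.6 + 60849·114.1).
= 14129810.1 − 12040802.8 = 2089007.3.
x̄_A = 2089007.3 / 59427 = 35.152... → 35.2.

35.2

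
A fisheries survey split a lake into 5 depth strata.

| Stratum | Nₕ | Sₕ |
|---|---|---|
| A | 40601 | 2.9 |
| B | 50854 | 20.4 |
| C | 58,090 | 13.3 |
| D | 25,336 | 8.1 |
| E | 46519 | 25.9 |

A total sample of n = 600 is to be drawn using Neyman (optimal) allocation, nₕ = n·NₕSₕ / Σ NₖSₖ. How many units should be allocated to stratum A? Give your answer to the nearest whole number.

Σ NₕSₕ = 40601·2.9 + 50854·20.4 + 58090·13.3 + 25336·8.1 + 46519·25.9 = 3337825.2.
Share for A: 117742.9/3337825.2 = 0.03528.
n_A = 600 × 0.03528 = 21.165... → 21.

21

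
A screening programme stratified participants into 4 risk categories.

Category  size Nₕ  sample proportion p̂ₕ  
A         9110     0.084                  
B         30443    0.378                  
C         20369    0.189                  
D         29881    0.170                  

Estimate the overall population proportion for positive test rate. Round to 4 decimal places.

N = 9110 + 30443 + 20369 + 29881 = 89803.
Overall proportion = Σ (Nₕ/N)·p̂ₕ.
Σ Nₕp̂ₕ = 765.24 + 11507.454 + 3849.741 + 5079.77 = 21202.205.
21202.205 / 89803 = 0.236097... → 0.2361.

0.2361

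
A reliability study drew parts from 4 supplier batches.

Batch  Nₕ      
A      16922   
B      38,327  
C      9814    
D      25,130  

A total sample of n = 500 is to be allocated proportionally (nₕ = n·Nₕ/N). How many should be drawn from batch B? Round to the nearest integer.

212

Share of batch B = 38327/90193 = 0.42494.
Allocate 500 × 0.42494 = 212.472... → 212.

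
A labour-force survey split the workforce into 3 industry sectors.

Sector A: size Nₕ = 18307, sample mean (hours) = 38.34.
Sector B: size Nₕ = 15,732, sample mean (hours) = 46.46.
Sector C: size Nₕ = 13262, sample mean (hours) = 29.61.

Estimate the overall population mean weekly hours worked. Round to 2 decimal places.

38.59

N = 47301; weights Wₕ = Nₕ/N = (0.3870, 0.3326, 0.2804).
x̄_st = Σ Wₕ·x̄ₕ = 0.3870·38.34 + 0.3326·46.46 + 0.2804·29.61 ≈ 38.5930...
→ 38.59.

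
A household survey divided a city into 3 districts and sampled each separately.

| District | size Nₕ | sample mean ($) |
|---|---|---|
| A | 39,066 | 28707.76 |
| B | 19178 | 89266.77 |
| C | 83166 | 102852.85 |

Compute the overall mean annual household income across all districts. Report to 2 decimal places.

80526.95

N = 39066 + 19178 + 83166 = 141410.
The stratified mean weights each stratum mean by its population share Nₕ/N.
Σ Nₕx̄ₕ = 39066·28707.76 + 19178·89266.77 + 83166·102852.85 = 1121497352.16 + 1711958115.06 + 8553860123.1 = 11387315590.32.
Divide by N: 11387315590.32 / 141410 = 80526.9471... → 80526.95.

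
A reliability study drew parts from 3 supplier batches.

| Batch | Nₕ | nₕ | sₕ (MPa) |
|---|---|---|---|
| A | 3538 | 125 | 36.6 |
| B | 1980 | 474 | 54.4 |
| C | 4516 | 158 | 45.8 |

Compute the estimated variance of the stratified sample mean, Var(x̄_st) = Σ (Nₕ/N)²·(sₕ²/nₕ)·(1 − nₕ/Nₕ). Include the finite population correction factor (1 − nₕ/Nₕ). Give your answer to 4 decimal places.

4.0654

N = 10034; Wₕ = Nₕ/N.
batch A: (3538/10034)²·36.6²/125·(1 − 125/3538) = 1.2852810
batch B: (1980/10034)²·54.4²/474·(1 − 474/1980) = 0.1849104
batch C: (4516/10034)²·45.8²/158·(1 − 158/4516) = 2.5951761
Sum = 4.0653675 → 4.0654.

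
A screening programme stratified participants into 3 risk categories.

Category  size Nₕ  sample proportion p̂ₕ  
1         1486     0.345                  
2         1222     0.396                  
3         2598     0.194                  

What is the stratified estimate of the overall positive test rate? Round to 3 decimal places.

0.283

Wₕ = Nₕ/N with N = 5306: 0.2801, 0.2303, 0.4896.
p̂_st = 0.2801·0.345 + 0.2303·0.396 + 0.4896·0.194 ≈ 0.28281... → 0.283.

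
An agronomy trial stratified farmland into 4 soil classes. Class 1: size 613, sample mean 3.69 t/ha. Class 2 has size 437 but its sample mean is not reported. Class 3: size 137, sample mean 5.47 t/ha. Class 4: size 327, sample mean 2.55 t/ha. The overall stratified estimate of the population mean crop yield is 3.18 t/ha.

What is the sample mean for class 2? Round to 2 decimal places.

N = 613 + 437 + 137 + 327 = 1514.
Overall total = μ·N = 3.18·1514 = 4814.52.
Subtract the known strata: 613·3.69 + 137·5.47 + 327·2.55 = 3845.21.
Remaining total for class 2: 4814.52 − 3845.21 = 969.31.
Divide by its size: 969.31 / 437 = 2.2181... → 2.22.

2.22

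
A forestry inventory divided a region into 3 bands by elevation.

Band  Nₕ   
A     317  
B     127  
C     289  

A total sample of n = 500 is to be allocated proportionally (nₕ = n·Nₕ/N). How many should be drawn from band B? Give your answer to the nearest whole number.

N = 317 + 127 + 289 = 733.
n_B = 500·127/733 = 86.630... → 87.

87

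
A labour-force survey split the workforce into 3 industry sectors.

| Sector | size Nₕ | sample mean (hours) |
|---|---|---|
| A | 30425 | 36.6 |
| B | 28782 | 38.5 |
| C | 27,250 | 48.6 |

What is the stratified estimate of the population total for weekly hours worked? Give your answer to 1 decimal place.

Population total = Σ Nₕ·x̄ₕ (each stratum's size times its mean).
30425·36.6 + 28782·38.5 + 27250·48.6 = 1113555 + 1108107 + 1324350 = 3546012.0.

3546012.0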